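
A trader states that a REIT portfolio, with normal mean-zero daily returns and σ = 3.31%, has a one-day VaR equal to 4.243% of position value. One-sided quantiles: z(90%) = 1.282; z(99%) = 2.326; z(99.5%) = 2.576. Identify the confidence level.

Implied z = VaR/σ = 4.243 / 3.31 = 1.282.
This matches z(90%) = 1.282.

90%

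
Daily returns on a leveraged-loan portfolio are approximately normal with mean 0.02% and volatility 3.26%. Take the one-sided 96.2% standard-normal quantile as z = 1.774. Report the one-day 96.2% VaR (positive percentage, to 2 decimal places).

VaR = −μ + z·σ = −(0.02%) + 1.774 × 3.26% = 5.763%.

5.76%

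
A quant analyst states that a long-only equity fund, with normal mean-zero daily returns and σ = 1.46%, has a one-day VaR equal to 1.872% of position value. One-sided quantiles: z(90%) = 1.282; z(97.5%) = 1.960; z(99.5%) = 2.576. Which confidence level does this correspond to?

Implied z = VaR/σ = 1.872 / 1.46 = 1.282.
This matches z(90%) = 1.282.

90%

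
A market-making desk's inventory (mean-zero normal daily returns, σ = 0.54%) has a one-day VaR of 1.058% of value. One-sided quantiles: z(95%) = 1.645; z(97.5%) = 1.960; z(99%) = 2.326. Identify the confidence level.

Implied z = VaR/σ = 1.058 / 0.54 = 1.959.
This matches z(97.5%) = 1.960.

97.5%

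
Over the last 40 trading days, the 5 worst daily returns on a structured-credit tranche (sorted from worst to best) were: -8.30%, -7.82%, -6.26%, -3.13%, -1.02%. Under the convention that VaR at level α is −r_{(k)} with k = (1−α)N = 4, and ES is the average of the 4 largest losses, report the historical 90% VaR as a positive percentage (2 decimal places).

k = 4; the 4th lowest return is -3.13%, so VaR = 3.13%.

3.13%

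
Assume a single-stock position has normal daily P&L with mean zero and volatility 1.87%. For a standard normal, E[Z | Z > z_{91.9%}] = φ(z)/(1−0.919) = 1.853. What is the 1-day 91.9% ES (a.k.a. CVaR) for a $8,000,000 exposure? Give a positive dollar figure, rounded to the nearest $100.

ES = 1.87% × 1.853 = 3.465%.
On $8,000,000: 0.03465 × $8,000,000 = $277,200.

$277,200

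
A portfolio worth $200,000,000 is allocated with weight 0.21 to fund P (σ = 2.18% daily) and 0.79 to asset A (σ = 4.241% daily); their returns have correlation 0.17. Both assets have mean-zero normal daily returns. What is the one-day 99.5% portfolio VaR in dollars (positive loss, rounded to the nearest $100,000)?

$17,800,000

σ_p² = 0.21²·2.18² + 0.79²·4.241² + 2·0.17·0.21·0.79·2.18·4.241 = 11.9562 (%²).
σ_p = √11.9562 = 3.458%.
At 99.5%, z = 2.576.
VaR = 2.576 × 3.458% = 8.908%; on $200,000,000 that is $17,816,000.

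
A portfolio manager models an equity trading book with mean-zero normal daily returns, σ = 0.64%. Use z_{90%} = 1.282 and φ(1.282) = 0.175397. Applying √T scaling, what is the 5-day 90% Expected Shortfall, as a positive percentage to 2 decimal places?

σ_{5d} = 0.64% × √5 = 1.431%.
ES multiplier = φ(z)/(1−α) = 0.175397/0.1 = 1.754.
ES = 1.431% × 1.754 = 2.510%.

2.51%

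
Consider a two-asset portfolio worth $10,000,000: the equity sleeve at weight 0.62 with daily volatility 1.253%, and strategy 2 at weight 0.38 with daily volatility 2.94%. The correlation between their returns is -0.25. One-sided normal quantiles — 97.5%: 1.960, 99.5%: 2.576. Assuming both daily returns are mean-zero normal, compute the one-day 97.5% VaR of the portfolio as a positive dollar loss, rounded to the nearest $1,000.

σ_p² = 0.62²·1.253² + 0.38²·2.94² + 2·-0.25·0.62·0.38·1.253·2.94 = 1.4177 (%²).
σ_p = √1.4177 = 1.191%.
VaR = 1.960 × 1.191% = 2.334%; on $10,000,000 that is $233,400.

$233,000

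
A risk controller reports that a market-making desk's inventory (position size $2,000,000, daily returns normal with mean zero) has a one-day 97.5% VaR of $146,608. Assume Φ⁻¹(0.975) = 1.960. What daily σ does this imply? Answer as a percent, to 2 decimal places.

VaR as a fraction: $146,608 / $2,000,000 = 7.330%.
σ = VaR / z = 7.330% / 1.960 = 3.740%.

3.74%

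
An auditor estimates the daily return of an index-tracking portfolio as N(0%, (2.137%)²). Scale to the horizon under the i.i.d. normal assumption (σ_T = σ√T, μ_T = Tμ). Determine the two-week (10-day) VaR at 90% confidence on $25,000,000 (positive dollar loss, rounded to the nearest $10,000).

At 90%, z = 1.282.
σ_{10d} = 2.137% × √10 = 6.758%.
VaR = 1.282 × 6.758% = 8.664%.
On $25,000,000: 0.08664 × $25,000,000 = $2,166,000.

$2,170,000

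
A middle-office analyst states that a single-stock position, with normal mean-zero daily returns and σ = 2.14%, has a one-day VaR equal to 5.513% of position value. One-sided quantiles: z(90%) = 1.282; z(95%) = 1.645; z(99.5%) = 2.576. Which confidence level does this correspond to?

99.5%

Implied z = VaR/σ = 5.513 / 2.14 = 2.576.
This matches z(99.5%) = 2.576.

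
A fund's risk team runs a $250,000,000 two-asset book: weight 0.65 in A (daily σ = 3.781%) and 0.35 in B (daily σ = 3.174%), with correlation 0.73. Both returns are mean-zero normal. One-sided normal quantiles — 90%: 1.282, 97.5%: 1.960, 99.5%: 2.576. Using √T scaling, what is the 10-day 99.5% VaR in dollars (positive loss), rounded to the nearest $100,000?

σ_p = √(0.65²·3.781² + 0.35²·3.174² + 2·0.73·0.65·0.35·3.781·3.174) = 3.356%.
σ_{10d} = 3.356% × √10 = 10.613%.
VaR = 2.576 × 10.613% = 27.339%; on $250,000,000 that is $68,347,500.

$68,300,000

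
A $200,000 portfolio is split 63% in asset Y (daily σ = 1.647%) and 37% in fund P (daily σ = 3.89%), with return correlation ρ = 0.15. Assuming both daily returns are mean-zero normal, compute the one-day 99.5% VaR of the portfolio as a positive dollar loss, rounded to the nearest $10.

$9,770

σ_p² = 0.63²·1.647² + 0.37²·3.89² + 2·0.15·0.63·0.37·1.647·3.89 = 3.5962 (%²).
σ_p = √3.5962 = 1.896%.
At 99.5%, z = 2.576.
VaR = 2.576 × 1.896% = 4.884%; on $200,000 that is $9,768.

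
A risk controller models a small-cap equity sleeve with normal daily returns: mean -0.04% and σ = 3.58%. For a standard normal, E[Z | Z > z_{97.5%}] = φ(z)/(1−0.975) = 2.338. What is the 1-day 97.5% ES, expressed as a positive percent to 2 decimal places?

8.41%

ES = −(-0.04%) + 3.58% × 2.338 = 8.410%.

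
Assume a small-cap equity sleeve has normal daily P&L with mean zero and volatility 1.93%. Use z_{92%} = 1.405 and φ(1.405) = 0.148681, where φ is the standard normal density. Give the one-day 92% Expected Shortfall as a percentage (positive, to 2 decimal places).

3.59%

Tail multiplier: φ(z)/(1−α) = 0.148681 / 0.08 = 1.859.
ES = 1.93% × 1.859 = 3.588%.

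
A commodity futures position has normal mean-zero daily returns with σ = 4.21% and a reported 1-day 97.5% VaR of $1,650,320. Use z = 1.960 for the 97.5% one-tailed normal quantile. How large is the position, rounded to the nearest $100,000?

$20,000,000

VaR as a fraction of value: z·σ = 1.960 × 4.21% = 8.2516%.
Position = $1,650,320 / 0.082516 = $20,000,000.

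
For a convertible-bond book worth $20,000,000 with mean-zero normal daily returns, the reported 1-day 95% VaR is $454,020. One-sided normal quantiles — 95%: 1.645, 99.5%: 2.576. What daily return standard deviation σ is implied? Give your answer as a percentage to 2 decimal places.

1.38%

VaR as a fraction: $454,020 / $20,000,000 = 2.270%.
σ = VaR / z = 2.270% / 1.645 = 1.380%.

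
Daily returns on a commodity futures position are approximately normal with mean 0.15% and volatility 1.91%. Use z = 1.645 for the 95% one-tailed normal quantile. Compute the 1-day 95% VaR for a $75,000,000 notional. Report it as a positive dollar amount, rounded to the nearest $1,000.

VaR = −μ + z·σ = −(0.15%) + 1.645 × 1.91% = 2.992%.
On $75,000,000: 0.02992 × $75,000,000 = $2,244,000.

$2,244,000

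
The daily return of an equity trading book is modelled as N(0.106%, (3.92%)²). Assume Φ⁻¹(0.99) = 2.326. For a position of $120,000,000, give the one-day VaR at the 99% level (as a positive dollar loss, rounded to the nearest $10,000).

$10,810,000

VaR = −μ + z·σ = −(0.106%) + 2.326 × 3.92% = 9.012%.
On $120,000,000: 0.09012 × $120,000,000 = $10,814,400.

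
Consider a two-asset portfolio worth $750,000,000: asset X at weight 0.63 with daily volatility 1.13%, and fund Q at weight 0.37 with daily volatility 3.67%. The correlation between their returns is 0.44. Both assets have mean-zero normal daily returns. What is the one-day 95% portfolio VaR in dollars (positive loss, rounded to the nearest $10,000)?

σ_p² = 0.63²·1.13² + 0.37²·3.67² + 2·0.44·0.63·0.37·1.13·3.67 = 3.2014 (%²).
σ_p = √3.2014 = 1.789%.
At 95%, z = 1.645.
VaR = 1.645 × 1.789% = 2.943%; on $750,000,000 that is $22,072,500.

$22,070,000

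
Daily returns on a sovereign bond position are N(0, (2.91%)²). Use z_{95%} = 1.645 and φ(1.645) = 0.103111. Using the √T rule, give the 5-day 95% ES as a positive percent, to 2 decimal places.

σ_{5d} = 2.91% × √5 = 6.507%.
ES multiplier = φ(z)/(1−α) = 0.103111/0.05 = 2.062.
ES = 6.507% × 2.062 = 13.417%.

13.42%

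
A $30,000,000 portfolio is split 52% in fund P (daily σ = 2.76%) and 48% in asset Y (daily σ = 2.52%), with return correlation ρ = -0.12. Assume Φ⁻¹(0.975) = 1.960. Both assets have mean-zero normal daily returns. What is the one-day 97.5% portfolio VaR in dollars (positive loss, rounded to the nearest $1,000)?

$1,036,000

σ_p² = 0.52²·2.76² + 0.48²·2.52² + 2·-0.12·0.52·0.48·2.76·2.52 = 3.1063 (%²).
σ_p = √3.1063 = 1.762%.
VaR = 1.960 × 1.762% = 3.454%; on $30,000,000 that is $1,036,200.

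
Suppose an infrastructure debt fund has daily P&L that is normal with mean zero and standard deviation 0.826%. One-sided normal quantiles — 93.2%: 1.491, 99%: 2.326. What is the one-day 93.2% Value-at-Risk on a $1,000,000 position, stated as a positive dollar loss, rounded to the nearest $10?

$12,320

VaR = z·σ = 1.491 × 0.826% = 1.232%.
On $1,000,000: 0.01232 × $1,000,000 = $12,320.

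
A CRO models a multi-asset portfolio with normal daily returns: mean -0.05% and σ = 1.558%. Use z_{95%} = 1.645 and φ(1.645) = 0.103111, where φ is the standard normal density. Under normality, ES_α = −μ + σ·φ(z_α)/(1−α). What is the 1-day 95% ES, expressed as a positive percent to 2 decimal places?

Tail multiplier: φ(z)/(1−α) = 0.103111 / 0.05 = 2.062.
ES = −(-0.05%) + 1.558% × 2.062 = 3.263%.

3.26%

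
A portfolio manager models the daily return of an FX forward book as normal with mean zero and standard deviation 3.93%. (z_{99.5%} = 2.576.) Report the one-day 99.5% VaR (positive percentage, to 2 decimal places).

10.12%

VaR = z·σ = 2.576 × 3.93% = 10.124%.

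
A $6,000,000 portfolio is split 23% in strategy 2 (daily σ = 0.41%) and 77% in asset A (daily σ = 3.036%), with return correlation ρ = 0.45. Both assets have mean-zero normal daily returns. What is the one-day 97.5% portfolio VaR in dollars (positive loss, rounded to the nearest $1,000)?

$280,000

σ_p² = 0.23²·0.41² + 0.77²·3.036² + 2·0.45·0.23·0.77·0.41·3.036 = 5.6722 (%²).
σ_p = √5.6722 = 2.382%.
At 97.5%, z = 1.960.
VaR = 1.960 × 2.382% = 4.669%; on $6,000,000 that is $280,140.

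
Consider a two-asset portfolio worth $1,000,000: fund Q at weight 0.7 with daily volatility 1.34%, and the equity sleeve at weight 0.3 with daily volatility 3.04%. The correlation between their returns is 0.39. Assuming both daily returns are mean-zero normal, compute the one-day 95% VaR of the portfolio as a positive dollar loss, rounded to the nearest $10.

$25,370

σ_p² = 0.7²·1.34² + 0.3²·3.04² + 2·0.39·0.7·0.3·1.34·3.04 = 2.3788 (%²).
σ_p = √2.3788 = 1.542%.
At 95%, z = 1.645.
VaR = 1.645 × 1.542% = 2.537%; on $1,000,000 that is $25,370.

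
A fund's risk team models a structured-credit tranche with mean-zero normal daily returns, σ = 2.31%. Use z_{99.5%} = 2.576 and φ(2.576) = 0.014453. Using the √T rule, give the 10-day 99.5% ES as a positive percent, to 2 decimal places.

21.12%

σ_{10d} = 2.31% × √10 = 7.305%.
ES multiplier = φ(z)/(1−α) = 0.014453/0.005 = 2.891.
ES = 7.305% × 2.891 = 21.119%.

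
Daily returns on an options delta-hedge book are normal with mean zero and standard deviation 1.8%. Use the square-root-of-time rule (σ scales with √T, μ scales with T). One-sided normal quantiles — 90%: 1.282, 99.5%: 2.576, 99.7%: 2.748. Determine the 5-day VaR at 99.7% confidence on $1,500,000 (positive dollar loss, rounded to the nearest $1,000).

σ_{5d} = 1.8% × √5 = 4.025%.
VaR = 2.748 × 4.025% = 11.061%.
On $1,500,000: 0.11061 × $1,500,000 = $165,915.

$166,000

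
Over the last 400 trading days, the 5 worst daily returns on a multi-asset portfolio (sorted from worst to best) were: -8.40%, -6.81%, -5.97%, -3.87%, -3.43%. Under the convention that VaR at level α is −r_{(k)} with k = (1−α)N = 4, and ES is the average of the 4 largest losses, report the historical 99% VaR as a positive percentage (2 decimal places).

3.87%

k = 4; the 4th lowest return is -3.87%, so VaR = 3.87%.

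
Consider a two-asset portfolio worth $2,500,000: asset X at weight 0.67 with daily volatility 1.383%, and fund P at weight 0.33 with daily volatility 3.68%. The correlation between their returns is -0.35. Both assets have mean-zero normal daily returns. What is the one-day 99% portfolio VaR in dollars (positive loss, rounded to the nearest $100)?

$72,300

σ_p² = 0.67²·1.383² + 0.33²·3.68² + 2·-0.35·0.67·0.33·1.383·3.68 = 1.5457 (%²).
σ_p = √1.5457 = 1.243%.
At 99%, z = 2.326.
VaR = 2.326 × 1.243% = 2.891%; on $2,500,000 that is $72,275.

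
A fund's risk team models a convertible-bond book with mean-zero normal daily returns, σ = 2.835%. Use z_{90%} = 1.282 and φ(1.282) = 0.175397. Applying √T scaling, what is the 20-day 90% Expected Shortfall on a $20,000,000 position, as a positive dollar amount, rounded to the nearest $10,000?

$4,450,000

σ_{20d} = 2.835% × √20 = 12.679%.
ES multiplier = φ(z)/(1−α) = 0.175397/0.1 = 1.754.
ES = 12.679% × 1.754 = 22.239%; on $20,000,000: $4,447,800.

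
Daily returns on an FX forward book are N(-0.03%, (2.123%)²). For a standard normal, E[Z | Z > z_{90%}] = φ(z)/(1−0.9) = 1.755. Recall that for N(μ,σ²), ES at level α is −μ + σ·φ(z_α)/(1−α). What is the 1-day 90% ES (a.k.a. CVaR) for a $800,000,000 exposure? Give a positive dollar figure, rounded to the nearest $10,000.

ES = −(-0.03%) + 2.123% × 1.755 = 3.756%.
On $800,000,000: 0.03756 × $800,000,000 = $30,048,000.

$30,050,000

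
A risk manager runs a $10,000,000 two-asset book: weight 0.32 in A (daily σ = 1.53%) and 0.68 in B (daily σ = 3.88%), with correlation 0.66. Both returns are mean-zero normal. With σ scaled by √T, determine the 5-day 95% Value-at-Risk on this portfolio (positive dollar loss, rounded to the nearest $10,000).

$1,100,000

σ_p = √(0.32²·1.53² + 0.68²·3.88² + 2·0.66·0.32·0.68·1.53·3.88) = 2.984%.
σ_{5d} = 2.984% × √5 = 6.672%.
z(95%) = 1.645.
VaR = 1.645 × 6.672% = 10.975%; on $10,000,000 that is $1,097,500.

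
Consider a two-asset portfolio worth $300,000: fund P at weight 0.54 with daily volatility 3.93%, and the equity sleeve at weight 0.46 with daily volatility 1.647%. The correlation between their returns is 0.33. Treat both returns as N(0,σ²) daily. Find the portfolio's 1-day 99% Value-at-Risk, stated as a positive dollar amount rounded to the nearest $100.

$17,300

σ_p² = 0.54²·3.93² + 0.46²·1.647² + 2·0.33·0.54·0.46·3.93·1.647 = 6.1389 (%²).
σ_p = √6.1389 = 2.478%.
At 99%, z = 2.326.
VaR = 2.326 × 2.478% = 5.764%; on $300,000 that is $17,292.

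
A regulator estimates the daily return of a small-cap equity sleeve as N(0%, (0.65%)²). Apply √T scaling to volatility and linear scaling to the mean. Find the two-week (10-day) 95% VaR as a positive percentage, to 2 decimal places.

At 95%, z = 1.645.
σ_{10d} = 0.65% × √10 = 2.055%.
VaR = 1.645 × 2.055% = 3.380%.

3.38%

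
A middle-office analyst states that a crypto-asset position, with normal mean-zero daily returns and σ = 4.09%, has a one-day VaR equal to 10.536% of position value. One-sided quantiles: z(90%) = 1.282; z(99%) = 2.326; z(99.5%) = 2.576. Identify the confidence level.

Implied z = VaR/σ = 10.536 / 4.09 = 2.576.
This matches z(99.5%) = 2.576.

99.5%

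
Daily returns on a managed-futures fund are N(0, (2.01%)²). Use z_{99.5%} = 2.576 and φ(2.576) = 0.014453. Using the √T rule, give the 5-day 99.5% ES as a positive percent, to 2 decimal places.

σ_{5d} = 2.01% × √5 = 4.494%.
ES multiplier = φ(z)/(1−α) = 0.014453/0.005 = 2.891.
ES = 4.494% × 2.891 = 12.992%.

12.99%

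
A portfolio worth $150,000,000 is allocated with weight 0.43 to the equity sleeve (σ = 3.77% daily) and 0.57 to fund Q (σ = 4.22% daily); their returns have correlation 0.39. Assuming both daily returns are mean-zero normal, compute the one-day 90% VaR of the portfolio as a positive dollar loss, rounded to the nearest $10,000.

$6,510,000

σ_p² = 0.43²·3.77² + 0.57²·4.22² + 2·0.39·0.43·0.57·3.77·4.22 = 11.4554 (%²).
σ_p = √11.4554 = 3.385%.
At 90%, z = 1.282.
VaR = 1.282 × 3.385% = 4.340%; on $150,000,000 that is $6,510,000.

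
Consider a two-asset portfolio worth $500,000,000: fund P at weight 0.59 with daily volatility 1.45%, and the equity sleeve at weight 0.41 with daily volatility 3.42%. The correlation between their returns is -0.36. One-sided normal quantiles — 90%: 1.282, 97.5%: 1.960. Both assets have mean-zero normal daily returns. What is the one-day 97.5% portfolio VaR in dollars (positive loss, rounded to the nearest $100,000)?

$13,300,000

σ_p² = 0.59²·1.45² + 0.41²·3.42² + 2·-0.36·0.59·0.41·1.45·3.42 = 1.8343 (%²).
σ_p = √1.8343 = 1.354%.
VaR = 1.960 × 1.354% = 2.654%; on $500,000,000 that is $13,270,000.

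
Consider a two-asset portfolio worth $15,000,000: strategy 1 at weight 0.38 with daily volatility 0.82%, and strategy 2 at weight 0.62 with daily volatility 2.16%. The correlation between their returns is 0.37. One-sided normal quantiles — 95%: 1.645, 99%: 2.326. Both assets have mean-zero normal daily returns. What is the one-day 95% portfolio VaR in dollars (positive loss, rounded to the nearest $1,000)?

σ_p² = 0.38²·0.82² + 0.62²·2.16² + 2·0.37·0.38·0.62·0.82·2.16 = 2.1993 (%²).
σ_p = √2.1993 = 1.483%.
VaR = 1.645 × 1.483% = 2.440%; on $15,000,000 that is $366,000.

$366,000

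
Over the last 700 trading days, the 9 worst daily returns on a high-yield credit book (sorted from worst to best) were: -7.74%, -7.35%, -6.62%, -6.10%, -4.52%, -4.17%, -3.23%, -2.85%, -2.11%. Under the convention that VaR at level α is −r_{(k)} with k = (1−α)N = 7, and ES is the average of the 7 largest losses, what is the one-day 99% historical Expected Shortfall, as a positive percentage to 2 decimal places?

5.68%

The 7 worst returns sum to -39.73%.
ES = −(-39.73%) / 7 = 5.6757…% ≈ 5.68%.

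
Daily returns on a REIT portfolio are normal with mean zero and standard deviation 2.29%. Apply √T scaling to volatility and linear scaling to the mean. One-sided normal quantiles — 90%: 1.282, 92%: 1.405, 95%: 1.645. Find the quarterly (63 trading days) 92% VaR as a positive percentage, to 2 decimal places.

σ_{63d} = 2.29% × √63 = 18.176%.
VaR = 1.405 × 18.176% = 25.537%.

25.54%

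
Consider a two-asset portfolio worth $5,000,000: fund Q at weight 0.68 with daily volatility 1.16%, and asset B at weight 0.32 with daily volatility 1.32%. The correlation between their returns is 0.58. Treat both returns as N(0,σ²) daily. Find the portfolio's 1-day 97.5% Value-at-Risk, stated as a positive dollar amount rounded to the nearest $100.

σ_p² = 0.68²·1.16² + 0.32²·1.32² + 2·0.58·0.68·0.32·1.16·1.32 = 1.1871 (%²).
σ_p = √1.1871 = 1.090%.
At 97.5%, z = 1.960.
VaR = 1.960 × 1.090% = 2.136%; on $5,000,000 that is $106,800.

$106,800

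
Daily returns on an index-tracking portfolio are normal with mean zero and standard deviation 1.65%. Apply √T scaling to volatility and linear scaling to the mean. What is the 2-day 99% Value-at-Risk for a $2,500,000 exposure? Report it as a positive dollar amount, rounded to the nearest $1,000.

At 99%, z = 2.326.
σ_{2d} = 1.65% × √2 = 2.333%.
VaR = 2.326 × 2.333% = 5.427%.
On $2,500,000: 0.05427 × $2,500,000 = $135,675.

$136,000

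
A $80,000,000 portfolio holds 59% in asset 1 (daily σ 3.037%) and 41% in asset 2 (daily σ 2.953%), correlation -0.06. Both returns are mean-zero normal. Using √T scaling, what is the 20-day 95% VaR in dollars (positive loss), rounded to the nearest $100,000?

$12,400,000

σ_p = √(0.59²·3.037² + 0.41²·2.953² + 2·-0.06·0.59·0.41·3.037·2.953) = 2.101%.
σ_{20d} = 2.101% × √20 = 9.396%.
z(95%) = 1.645.
VaR = 1.645 × 9.396% = 15.456%; on $80,000,000 that is $12,364,800.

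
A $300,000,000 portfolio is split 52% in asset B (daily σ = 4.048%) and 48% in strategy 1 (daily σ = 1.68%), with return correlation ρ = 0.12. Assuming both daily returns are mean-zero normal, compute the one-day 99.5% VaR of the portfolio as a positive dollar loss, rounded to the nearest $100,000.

σ_p² = 0.52²·4.048² + 0.48²·1.68² + 2·0.12·0.52·0.48·4.048·1.68 = 5.4885 (%²).
σ_p = √5.4885 = 2.343%.
At 99.5%, z = 2.576.
VaR = 2.576 × 2.343% = 6.036%; on $300,000,000 that is $18,108,000.

$18,100,000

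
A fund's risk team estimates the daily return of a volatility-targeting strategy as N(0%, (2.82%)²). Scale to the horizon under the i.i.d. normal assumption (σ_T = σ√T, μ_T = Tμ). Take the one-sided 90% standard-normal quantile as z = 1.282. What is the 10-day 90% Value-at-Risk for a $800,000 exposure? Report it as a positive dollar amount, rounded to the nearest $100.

$91,500

σ_{10d} = 2.82% × √10 = 8.918%.
VaR = 1.282 × 8.918% = 11.433%.
On $800,000: 0.11433 × $800,000 = $91,464.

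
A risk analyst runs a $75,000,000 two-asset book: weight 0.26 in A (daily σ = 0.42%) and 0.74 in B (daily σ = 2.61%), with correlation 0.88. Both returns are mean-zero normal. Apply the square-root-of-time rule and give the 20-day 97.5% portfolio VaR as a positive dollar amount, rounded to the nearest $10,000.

$13,330,000

σ_p = √(0.26²·0.42² + 0.74²·2.61² + 2·0.88·0.26·0.74·0.42·2.61) = 2.028%.
σ_{20d} = 2.028% × √20 = 9.069%.
z(97.5%) = 1.960.
VaR = 1.960 × 9.069% = 17.775%; on $75,000,000 that is $13,331,250.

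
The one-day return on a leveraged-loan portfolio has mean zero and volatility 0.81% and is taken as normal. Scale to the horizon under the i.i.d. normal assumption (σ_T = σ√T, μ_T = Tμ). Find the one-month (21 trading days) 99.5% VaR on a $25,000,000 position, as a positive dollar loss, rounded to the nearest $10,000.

$2,390,000

At 99.5%, z = 2.576.
σ_{21d} = 0.81% × √21 = 3.712%.
VaR = 2.576 × 3.712% = 9.562%.
On $25,000,000: 0.09562 × $25,000,000 = $2,390,500.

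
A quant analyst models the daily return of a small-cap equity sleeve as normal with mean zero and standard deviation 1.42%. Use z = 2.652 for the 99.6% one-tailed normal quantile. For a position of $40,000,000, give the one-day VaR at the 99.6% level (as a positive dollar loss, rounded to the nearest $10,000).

$1,510,000

VaR = z·σ = 2.652 × 1.42% = 3.766%.
On $40,000,000: 0.03766 × $40,000,000 = $1,506,400.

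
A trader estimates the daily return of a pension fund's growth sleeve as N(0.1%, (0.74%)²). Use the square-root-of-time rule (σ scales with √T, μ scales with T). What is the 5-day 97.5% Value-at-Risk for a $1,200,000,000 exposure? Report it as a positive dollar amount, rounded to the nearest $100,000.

$32,900,000

At 97.5%, z = 1.960.
σ_{5d} = 0.74% × √5 = 1.655%; μ_{5d} = 5 × 0.1% = 0.500%.
VaR = −(0.500%) + 1.960 × 1.655% = 2.744%.
On $1,200,000,000: 0.02744 × $1,200,000,000 = $32,928,000.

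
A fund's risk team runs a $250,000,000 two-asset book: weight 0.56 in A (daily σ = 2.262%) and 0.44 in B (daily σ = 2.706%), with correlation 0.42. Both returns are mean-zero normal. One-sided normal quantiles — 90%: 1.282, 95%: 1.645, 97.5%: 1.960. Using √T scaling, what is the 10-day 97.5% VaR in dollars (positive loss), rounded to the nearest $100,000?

σ_p = √(0.56²·2.262² + 0.44²·2.706² + 2·0.42·0.56·0.44·2.262·2.706) = 2.071%.
σ_{10d} = 2.071% × √10 = 6.549%.
VaR = 1.960 × 6.549% = 12.836%; on $250,000,000 that is $32,090,000.

$32,100,000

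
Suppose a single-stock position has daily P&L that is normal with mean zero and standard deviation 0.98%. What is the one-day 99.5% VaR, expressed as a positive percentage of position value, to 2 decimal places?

2.52%

At 99.5% one-sided, z = 2.576.
VaR = z·σ = 2.576 × 0.98% = 2.524%.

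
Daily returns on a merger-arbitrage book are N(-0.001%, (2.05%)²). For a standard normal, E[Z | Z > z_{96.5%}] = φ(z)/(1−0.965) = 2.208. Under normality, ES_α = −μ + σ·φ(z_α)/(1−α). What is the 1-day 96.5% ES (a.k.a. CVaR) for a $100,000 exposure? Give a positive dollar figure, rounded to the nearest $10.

ES = −(-0.001%) + 2.05% × 2.208 = 4.527%.
On $100,000: 0.04527 × $100,000 = $4,527.

$4,530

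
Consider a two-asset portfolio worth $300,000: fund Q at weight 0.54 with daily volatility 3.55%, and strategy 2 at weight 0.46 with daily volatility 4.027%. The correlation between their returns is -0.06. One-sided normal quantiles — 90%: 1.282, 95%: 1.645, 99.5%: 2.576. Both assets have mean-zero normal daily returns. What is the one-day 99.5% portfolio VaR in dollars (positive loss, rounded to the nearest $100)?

$20,000

σ_p² = 0.54²·3.55² + 0.46²·4.027² + 2·-0.06·0.54·0.46·3.55·4.027 = 6.6802 (%²).
σ_p = √6.6802 = 2.585%.
VaR = 2.576 × 2.585% = 6.659%; on $300,000 that is $19,977.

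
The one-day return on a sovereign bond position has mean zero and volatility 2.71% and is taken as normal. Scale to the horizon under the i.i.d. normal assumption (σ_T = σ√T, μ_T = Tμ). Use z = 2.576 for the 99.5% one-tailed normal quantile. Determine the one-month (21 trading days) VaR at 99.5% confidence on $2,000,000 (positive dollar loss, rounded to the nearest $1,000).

σ_{21d} = 2.71% × √21 = 12.419%.
VaR = 2.576 × 12.419% = 31.991%.
On $2,000,000: 0.31991 × $2,000,000 = $639,820.

$640,000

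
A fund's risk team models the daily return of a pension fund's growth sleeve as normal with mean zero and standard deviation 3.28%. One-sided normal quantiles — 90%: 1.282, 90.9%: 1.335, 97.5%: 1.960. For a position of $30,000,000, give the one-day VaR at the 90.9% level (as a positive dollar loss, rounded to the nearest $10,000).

$1,310,000

VaR = z·σ = 1.335 × 3.28% = 4.379%.
On $30,000,000: 0.04379 × $30,000,000 = $1,313,700.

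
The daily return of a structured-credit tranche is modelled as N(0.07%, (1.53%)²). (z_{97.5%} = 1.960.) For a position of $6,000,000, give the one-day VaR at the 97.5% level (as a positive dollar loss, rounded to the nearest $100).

VaR = −μ + z·σ = −(0.07%) + 1.960 × 1.53% = 2.929%.
On $6,000,000: 0.02929 × $6,000,000 = $175,740.

$175,700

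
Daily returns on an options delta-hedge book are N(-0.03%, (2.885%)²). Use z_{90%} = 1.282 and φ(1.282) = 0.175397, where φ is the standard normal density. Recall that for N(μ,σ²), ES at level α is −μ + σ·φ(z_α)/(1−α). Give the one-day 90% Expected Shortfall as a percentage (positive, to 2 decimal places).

Tail multiplier: φ(z)/(1−α) = 0.175397 / 0.1 = 1.754.
ES = −(-0.03%) + 2.885% × 1.754 = 5.090%.

5.09%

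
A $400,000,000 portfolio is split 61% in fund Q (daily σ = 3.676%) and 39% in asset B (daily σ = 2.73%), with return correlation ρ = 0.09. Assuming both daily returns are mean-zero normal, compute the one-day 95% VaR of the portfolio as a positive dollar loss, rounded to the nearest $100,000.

$16,900,000

σ_p² = 0.61²·3.676² + 0.39²·2.73² + 2·0.09·0.61·0.39·3.676·2.73 = 6.5915 (%²).
σ_p = √6.5915 = 2.567%.
At 95%, z = 1.645.
VaR = 1.645 × 2.567% = 4.223%; on $400,000,000 that is $16,892,000.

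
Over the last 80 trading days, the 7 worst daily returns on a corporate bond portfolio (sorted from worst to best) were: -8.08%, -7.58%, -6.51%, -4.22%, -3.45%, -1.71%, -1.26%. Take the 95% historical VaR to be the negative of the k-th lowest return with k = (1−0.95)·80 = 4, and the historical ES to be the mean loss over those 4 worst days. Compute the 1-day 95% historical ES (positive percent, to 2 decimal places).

6.60%

The 4 worst returns sum to -26.39%.
ES = −(-26.39%) / 4 = 6.5975% ≈ 6.60%.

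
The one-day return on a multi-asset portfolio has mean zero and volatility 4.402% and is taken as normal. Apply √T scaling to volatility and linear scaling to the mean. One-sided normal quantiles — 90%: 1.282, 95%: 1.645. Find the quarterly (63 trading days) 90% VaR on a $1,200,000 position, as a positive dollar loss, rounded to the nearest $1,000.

σ_{63d} = 4.402% × √63 = 34.940%.
VaR = 1.282 × 34.940% = 44.793%.
On $1,200,000: 0.44793 × $1,200,000 = $537,516.

$538,000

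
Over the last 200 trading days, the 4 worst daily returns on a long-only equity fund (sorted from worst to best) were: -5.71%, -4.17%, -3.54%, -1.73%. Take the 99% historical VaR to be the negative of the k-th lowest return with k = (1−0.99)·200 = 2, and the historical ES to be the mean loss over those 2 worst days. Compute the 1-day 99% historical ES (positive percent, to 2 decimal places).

The 2 worst returns sum to -9.88%.
ES = −(-9.88%) / 2 = 4.94%.

4.94%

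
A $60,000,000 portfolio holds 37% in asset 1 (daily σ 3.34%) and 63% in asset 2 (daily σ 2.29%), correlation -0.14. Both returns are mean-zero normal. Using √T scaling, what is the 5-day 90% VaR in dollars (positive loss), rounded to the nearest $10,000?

σ_p = √(0.37²·3.34² + 0.63²·2.29² + 2·-0.14·0.37·0.63·3.34·2.29) = 1.763%.
σ_{5d} = 1.763% × √5 = 3.942%.
z(90%) = 1.282.
VaR = 1.282 × 3.942% = 5.054%; on $60,000,000 that is $3,032,400.

$3,030,000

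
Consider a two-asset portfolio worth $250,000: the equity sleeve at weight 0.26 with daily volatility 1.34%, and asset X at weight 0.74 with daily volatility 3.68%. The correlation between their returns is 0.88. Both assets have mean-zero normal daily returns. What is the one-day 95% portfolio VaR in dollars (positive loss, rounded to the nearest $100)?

σ_p² = 0.26²·1.34² + 0.74²·3.68² + 2·0.88·0.26·0.74·1.34·3.68 = 9.2070 (%²).
σ_p = √9.2070 = 3.034%.
At 95%, z = 1.645.
VaR = 1.645 × 3.034% = 4.991%; on $250,000 that is $12,477.

$12,500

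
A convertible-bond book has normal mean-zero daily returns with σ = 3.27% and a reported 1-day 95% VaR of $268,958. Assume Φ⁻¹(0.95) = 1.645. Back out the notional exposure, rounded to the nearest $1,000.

$5,000,000

VaR as a fraction of value: z·σ = 1.645 × 3.27% = 5.37915%.
Position = $268,958 / 0.0537915 = $5,000,009.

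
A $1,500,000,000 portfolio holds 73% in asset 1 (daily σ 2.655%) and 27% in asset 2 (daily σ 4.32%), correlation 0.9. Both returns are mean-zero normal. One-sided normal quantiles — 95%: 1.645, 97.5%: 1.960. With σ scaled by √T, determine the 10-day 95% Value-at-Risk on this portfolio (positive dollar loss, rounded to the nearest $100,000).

σ_p = √(0.73²·2.655² + 0.27²·4.32² + 2·0.9·0.73·0.27·2.655·4.32) = 3.031%.
σ_{10d} = 3.031% × √10 = 9.585%.
VaR = 1.645 × 9.585% = 15.767%; on $1,500,000,000 that is $236,505,000.

$236,500,000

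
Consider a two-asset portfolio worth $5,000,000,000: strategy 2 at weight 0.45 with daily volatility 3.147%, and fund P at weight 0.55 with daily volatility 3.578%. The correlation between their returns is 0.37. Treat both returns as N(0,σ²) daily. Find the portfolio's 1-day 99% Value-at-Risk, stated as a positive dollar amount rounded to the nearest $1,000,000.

$328,000,000

σ_p² = 0.45²·3.147² + 0.55²·3.578² + 2·0.37·0.45·0.55·3.147·3.578 = 7.9404 (%²).
σ_p = √7.9404 = 2.818%.
At 99%, z = 2.326.
VaR = 2.326 × 2.818% = 6.555%; on $5,000,000,000 that is $327,750,000.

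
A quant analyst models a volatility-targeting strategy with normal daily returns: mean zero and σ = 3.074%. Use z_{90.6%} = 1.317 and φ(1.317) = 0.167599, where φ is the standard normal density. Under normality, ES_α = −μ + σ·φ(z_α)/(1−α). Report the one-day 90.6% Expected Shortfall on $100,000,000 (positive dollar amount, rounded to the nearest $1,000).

Tail multiplier: φ(z)/(1−α) = 0.167599 / 0.094 = 1.783.
ES = 3.074% × 1.783 = 5.481%.
On $100,000,000: 0.05481 × $100,000,000 = $5,481,000.

$5,481,000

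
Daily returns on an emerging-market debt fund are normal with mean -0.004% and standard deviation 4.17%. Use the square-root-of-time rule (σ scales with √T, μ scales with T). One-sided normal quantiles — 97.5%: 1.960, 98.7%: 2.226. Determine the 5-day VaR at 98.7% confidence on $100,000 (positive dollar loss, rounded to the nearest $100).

$20,800

σ_{5d} = 4.17% × √5 = 9.324%; μ_{5d} = 5 × -0.004% = -0.020%.
VaR = −(-0.020%) + 2.226 × 9.324% = 20.775%.
On $100,000: 0.20775 × $100,000 = $20,775.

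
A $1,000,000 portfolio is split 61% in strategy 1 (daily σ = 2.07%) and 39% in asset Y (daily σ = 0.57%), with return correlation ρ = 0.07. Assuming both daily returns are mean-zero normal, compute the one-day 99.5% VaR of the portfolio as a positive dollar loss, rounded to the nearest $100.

$33,400

σ_p² = 0.61²·2.07² + 0.39²·0.57² + 2·0.07·0.61·0.39·2.07·0.57 = 1.6831 (%²).
σ_p = √1.6831 = 1.297%.
At 99.5%, z = 2.576.
VaR = 2.576 × 1.297% = 3.341%; on $1,000,000 that is $33,410.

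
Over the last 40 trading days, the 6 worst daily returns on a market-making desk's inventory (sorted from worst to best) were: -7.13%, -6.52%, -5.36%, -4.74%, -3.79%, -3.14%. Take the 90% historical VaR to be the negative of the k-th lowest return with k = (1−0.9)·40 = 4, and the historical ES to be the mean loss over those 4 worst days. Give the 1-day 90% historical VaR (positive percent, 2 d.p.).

4.74%

k = 4; the 4th lowest return is -4.74%, so VaR = 4.74%.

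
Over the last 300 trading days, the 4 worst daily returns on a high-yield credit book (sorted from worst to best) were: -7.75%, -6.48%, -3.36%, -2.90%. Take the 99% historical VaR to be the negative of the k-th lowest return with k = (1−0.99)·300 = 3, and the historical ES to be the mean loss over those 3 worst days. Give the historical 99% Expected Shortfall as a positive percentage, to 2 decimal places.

The 3 worst returns sum to -17.59%.
ES = −(-17.59%) / 3 = 5.8633…% ≈ 5.86%.

5.86%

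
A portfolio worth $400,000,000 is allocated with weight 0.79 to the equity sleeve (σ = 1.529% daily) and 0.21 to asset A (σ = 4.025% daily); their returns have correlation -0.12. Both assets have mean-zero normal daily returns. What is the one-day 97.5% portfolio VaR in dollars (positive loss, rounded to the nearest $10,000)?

σ_p² = 0.79²·1.529² + 0.21²·4.025² + 2·-0.12·0.79·0.21·1.529·4.025 = 1.9285 (%²).
σ_p = √1.9285 = 1.389%.
At 97.5%, z = 1.960.
VaR = 1.960 × 1.389% = 2.722%; on $400,000,000 that is $10,888,000.

$10,890,000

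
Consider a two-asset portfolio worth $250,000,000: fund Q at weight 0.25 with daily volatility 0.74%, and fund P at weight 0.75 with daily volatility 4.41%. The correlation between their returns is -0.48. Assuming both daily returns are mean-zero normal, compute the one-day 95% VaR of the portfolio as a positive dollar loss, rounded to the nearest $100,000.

σ_p² = 0.25²·0.74² + 0.75²·4.41² + 2·-0.48·0.25·0.75·0.74·4.41 = 10.3864 (%²).
σ_p = √10.3864 = 3.223%.
At 95%, z = 1.645.
VaR = 1.645 × 3.223% = 5.302%; on $250,000,000 that is $13,255,000.

$13,300,000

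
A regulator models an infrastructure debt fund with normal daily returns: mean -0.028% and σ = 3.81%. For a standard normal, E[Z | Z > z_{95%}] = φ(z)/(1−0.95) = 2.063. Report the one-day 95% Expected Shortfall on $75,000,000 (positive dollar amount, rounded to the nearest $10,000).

ES = −(-0.028%) + 3.81% × 2.063 = 7.888%.
On $75,000,000: 0.07888 × $75,000,000 = $5,916,000.

$5,920,000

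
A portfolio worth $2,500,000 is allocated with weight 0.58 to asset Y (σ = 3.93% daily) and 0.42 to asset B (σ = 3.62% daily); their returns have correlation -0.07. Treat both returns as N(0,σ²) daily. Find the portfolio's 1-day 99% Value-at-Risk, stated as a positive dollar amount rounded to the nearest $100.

σ_p² = 0.58²·3.93² + 0.42²·3.62² + 2·-0.07·0.58·0.42·3.93·3.62 = 7.0221 (%²).
σ_p = √7.0221 = 2.650%.
At 99%, z = 2.326.
VaR = 2.326 × 2.650% = 6.164%; on $2,500,000 that is $154,100.

$154,100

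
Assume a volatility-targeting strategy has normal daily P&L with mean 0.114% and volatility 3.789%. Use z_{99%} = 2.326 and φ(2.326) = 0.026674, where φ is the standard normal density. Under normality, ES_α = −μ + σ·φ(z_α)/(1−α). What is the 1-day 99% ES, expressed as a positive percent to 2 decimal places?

9.99%

Tail multiplier: φ(z)/(1−α) = 0.026674 / 0.01 = 2.667.
ES = −(0.114%) + 3.789% × 2.667 = 9.991%.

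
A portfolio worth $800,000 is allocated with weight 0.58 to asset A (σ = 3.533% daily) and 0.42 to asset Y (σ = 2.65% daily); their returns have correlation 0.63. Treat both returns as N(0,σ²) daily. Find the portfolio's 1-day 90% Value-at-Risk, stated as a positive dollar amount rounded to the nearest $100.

$29,600

σ_p² = 0.58²·3.533² + 0.42²·2.65² + 2·0.63·0.58·0.42·3.533·2.65 = 8.3114 (%²).
σ_p = √8.3114 = 2.883%.
At 90%, z = 1.282.
VaR = 1.282 × 2.883% = 3.696%; on $800,000 that is $29,568.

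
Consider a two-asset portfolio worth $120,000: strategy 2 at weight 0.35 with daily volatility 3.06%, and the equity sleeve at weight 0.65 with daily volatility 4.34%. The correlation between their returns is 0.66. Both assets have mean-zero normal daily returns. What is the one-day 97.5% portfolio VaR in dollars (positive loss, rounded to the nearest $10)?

σ_p² = 0.35²·3.06² + 0.65²·4.34² + 2·0.66·0.35·0.65·3.06·4.34 = 13.0932 (%²).
σ_p = √13.0932 = 3.618%.
At 97.5%, z = 1.960.
VaR = 1.960 × 3.618% = 7.091%; on $120,000 that is $8,509.

$8,510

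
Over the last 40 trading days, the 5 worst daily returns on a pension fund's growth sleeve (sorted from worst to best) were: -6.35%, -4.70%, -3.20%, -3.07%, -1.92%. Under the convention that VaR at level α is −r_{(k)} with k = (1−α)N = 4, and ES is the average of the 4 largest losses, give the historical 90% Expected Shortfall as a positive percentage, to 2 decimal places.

4.33%

The 4 worst returns sum to -17.32%.
ES = −(-17.32%) / 4 = 4.33%.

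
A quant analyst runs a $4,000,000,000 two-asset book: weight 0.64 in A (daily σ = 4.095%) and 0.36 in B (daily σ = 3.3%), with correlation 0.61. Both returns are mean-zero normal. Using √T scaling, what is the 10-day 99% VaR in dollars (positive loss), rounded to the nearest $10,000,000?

$1,020,000,000

σ_p = √(0.64²·4.095² + 0.36²·3.3² + 2·0.61·0.64·0.36·4.095·3.3) = 3.475%.
σ_{10d} = 3.475% × √10 = 10.989%.
z(99%) = 2.326.
VaR = 2.326 × 10.989% = 25.560%; on $4,000,000,000 that is $1,022,400,000.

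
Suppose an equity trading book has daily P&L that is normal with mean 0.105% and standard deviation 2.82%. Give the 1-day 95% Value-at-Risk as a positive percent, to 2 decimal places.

At 95% one-sided, z = 1.645.
VaR = −μ + z·σ = −(0.105%) + 1.645 × 2.82% = 4.534%.

4.53%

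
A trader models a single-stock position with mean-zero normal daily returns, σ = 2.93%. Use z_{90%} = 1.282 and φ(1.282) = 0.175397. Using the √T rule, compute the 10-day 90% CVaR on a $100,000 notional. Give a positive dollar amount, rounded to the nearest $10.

$16,250

σ_{10d} = 2.93% × √10 = 9.265%.
ES multiplier = φ(z)/(1−α) = 0.175397/0.1 = 1.754.
ES = 9.265% × 1.754 = 16.251%; on $100,000: $16,251.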